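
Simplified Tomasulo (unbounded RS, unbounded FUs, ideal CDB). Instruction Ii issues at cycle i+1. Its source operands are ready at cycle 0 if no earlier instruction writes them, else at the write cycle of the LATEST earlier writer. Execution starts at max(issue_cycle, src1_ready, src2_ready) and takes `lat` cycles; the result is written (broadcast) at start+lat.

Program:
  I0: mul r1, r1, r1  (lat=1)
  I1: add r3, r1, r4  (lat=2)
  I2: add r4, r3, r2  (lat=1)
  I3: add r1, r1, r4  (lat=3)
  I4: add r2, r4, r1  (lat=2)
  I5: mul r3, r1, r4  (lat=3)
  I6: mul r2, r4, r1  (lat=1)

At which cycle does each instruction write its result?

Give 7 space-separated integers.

Answer: 2 4 5 8 10 11 9

Derivation:
I0 mul r1: issue@1 deps=(None,None) exec_start@1 write@2
I1 add r3: issue@2 deps=(0,None) exec_start@2 write@4
I2 add r4: issue@3 deps=(1,None) exec_start@4 write@5
I3 add r1: issue@4 deps=(0,2) exec_start@5 write@8
I4 add r2: issue@5 deps=(2,3) exec_start@8 write@10
I5 mul r3: issue@6 deps=(3,2) exec_start@8 write@11
I6 mul r2: issue@7 deps=(2,3) exec_start@8 write@9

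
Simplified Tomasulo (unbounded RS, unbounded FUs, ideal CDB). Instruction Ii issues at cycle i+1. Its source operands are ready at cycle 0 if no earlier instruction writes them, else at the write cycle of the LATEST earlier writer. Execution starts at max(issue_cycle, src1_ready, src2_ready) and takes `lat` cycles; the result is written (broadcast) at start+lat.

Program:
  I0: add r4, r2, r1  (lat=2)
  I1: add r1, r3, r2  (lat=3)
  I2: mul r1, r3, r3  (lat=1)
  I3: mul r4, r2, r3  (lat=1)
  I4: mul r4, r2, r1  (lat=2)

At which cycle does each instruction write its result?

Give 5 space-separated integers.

Answer: 3 5 4 5 7

Derivation:
I0 add r4: issue@1 deps=(None,None) exec_start@1 write@3
I1 add r1: issue@2 deps=(None,None) exec_start@2 write@5
I2 mul r1: issue@3 deps=(None,None) exec_start@3 write@4
I3 mul r4: issue@4 deps=(None,None) exec_start@4 write@5
I4 mul r4: issue@5 deps=(None,2) exec_start@5 write@7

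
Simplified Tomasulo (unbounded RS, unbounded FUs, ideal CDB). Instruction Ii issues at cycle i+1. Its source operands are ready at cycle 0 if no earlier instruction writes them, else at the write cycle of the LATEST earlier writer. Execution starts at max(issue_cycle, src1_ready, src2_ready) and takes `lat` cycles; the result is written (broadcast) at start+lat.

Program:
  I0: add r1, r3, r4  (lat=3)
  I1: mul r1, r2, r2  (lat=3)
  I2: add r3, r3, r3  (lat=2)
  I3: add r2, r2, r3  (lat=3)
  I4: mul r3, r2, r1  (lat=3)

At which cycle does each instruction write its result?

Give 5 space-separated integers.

Answer: 4 5 5 8 11

Derivation:
I0 add r1: issue@1 deps=(None,None) exec_start@1 write@4
I1 mul r1: issue@2 deps=(None,None) exec_start@2 write@5
I2 add r3: issue@3 deps=(None,None) exec_start@3 write@5
I3 add r2: issue@4 deps=(None,2) exec_start@5 write@8
I4 mul r3: issue@5 deps=(3,1) exec_start@8 write@11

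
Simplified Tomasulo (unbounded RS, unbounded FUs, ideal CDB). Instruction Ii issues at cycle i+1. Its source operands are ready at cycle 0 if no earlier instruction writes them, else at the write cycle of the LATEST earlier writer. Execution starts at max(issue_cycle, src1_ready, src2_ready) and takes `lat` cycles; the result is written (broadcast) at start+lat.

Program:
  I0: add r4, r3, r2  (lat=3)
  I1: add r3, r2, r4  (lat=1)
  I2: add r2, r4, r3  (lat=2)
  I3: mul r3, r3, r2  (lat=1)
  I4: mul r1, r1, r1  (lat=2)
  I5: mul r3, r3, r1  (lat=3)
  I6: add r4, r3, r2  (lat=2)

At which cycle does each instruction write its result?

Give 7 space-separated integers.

Answer: 4 5 7 8 7 11 13

Derivation:
I0 add r4: issue@1 deps=(None,None) exec_start@1 write@4
I1 add r3: issue@2 deps=(None,0) exec_start@4 write@5
I2 add r2: issue@3 deps=(0,1) exec_start@5 write@7
I3 mul r3: issue@4 deps=(1,2) exec_start@7 write@8
I4 mul r1: issue@5 deps=(None,None) exec_start@5 write@7
I5 mul r3: issue@6 deps=(3,4) exec_start@8 write@11
I6 add r4: issue@7 deps=(5,2) exec_start@11 write@13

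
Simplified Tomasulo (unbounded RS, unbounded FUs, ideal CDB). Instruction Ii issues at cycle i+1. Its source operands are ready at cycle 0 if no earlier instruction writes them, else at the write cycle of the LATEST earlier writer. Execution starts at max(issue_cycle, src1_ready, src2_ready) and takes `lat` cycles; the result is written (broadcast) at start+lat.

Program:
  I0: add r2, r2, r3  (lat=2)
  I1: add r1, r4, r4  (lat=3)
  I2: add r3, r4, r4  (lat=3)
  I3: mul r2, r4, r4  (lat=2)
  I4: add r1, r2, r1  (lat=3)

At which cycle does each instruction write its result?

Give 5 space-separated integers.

I0 add r2: issue@1 deps=(None,None) exec_start@1 write@3
I1 add r1: issue@2 deps=(None,None) exec_start@2 write@5
I2 add r3: issue@3 deps=(None,None) exec_start@3 write@6
I3 mul r2: issue@4 deps=(None,None) exec_start@4 write@6
I4 add r1: issue@5 deps=(3,1) exec_start@6 write@9

Answer: 3 5 6 6 9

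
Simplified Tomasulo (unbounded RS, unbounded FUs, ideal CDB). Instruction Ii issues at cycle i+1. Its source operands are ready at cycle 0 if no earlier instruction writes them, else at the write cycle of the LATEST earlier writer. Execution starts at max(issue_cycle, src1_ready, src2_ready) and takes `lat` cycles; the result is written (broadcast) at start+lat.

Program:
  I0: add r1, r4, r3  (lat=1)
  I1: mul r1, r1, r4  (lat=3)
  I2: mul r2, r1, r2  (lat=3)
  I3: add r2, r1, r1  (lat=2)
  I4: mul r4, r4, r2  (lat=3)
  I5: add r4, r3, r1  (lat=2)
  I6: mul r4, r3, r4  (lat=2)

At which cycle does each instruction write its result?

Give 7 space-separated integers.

Answer: 2 5 8 7 10 8 10

Derivation:
I0 add r1: issue@1 deps=(None,None) exec_start@1 write@2
I1 mul r1: issue@2 deps=(0,None) exec_start@2 write@5
I2 mul r2: issue@3 deps=(1,None) exec_start@5 write@8
I3 add r2: issue@4 deps=(1,1) exec_start@5 write@7
I4 mul r4: issue@5 deps=(None,3) exec_start@7 write@10
I5 add r4: issue@6 deps=(None,1) exec_start@6 write@8
I6 mul r4: issue@7 deps=(None,5) exec_start@8 write@10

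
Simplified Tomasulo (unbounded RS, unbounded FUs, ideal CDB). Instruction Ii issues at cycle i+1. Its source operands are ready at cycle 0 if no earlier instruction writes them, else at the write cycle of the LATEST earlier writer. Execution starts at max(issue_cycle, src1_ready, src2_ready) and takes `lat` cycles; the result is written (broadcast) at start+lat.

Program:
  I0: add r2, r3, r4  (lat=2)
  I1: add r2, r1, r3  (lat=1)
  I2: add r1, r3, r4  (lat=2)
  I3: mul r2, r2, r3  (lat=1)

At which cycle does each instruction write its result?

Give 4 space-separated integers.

I0 add r2: issue@1 deps=(None,None) exec_start@1 write@3
I1 add r2: issue@2 deps=(None,None) exec_start@2 write@3
I2 add r1: issue@3 deps=(None,None) exec_start@3 write@5
I3 mul r2: issue@4 deps=(1,None) exec_start@4 write@5

Answer: 3 3 5 5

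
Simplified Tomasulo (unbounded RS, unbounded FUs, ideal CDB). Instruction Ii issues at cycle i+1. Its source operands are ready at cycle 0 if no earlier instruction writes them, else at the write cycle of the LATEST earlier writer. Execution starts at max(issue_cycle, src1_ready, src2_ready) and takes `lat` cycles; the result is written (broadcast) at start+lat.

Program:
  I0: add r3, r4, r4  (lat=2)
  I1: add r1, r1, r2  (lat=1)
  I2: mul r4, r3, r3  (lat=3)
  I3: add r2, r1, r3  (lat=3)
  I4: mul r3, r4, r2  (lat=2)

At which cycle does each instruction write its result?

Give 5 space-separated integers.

I0 add r3: issue@1 deps=(None,None) exec_start@1 write@3
I1 add r1: issue@2 deps=(None,None) exec_start@2 write@3
I2 mul r4: issue@3 deps=(0,0) exec_start@3 write@6
I3 add r2: issue@4 deps=(1,0) exec_start@4 write@7
I4 mul r3: issue@5 deps=(2,3) exec_start@7 write@9

Answer: 3 3 6 7 9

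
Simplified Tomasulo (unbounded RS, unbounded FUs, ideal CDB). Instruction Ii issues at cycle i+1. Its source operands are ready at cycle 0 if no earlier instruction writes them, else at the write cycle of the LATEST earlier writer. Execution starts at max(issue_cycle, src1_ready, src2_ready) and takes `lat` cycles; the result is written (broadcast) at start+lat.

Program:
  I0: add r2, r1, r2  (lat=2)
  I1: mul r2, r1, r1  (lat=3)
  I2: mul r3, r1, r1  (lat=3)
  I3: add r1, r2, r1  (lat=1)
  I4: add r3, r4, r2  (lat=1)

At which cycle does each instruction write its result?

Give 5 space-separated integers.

I0 add r2: issue@1 deps=(None,None) exec_start@1 write@3
I1 mul r2: issue@2 deps=(None,None) exec_start@2 write@5
I2 mul r3: issue@3 deps=(None,None) exec_start@3 write@6
I3 add r1: issue@4 deps=(1,None) exec_start@5 write@6
I4 add r3: issue@5 deps=(None,1) exec_start@5 write@6

Answer: 3 5 6 6 6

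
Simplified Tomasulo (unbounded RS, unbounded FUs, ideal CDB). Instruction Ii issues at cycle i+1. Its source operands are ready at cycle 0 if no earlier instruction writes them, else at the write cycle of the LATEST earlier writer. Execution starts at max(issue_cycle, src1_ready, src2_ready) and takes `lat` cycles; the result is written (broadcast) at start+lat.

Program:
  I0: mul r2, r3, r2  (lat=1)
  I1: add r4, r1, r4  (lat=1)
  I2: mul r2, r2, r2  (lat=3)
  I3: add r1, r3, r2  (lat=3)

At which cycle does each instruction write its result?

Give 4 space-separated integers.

I0 mul r2: issue@1 deps=(None,None) exec_start@1 write@2
I1 add r4: issue@2 deps=(None,None) exec_start@2 write@3
I2 mul r2: issue@3 deps=(0,0) exec_start@3 write@6
I3 add r1: issue@4 deps=(None,2) exec_start@6 write@9

Answer: 2 3 6 9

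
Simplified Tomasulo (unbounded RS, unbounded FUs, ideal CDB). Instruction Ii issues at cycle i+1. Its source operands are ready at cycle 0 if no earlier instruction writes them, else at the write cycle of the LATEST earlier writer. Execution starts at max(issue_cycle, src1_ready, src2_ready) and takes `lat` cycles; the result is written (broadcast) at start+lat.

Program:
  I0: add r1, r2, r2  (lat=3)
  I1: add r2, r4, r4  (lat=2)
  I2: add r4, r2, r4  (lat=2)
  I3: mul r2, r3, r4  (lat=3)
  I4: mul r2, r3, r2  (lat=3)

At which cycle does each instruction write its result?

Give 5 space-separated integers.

I0 add r1: issue@1 deps=(None,None) exec_start@1 write@4
I1 add r2: issue@2 deps=(None,None) exec_start@2 write@4
I2 add r4: issue@3 deps=(1,None) exec_start@4 write@6
I3 mul r2: issue@4 deps=(None,2) exec_start@6 write@9
I4 mul r2: issue@5 deps=(None,3) exec_start@9 write@12

Answer: 4 4 6 9 12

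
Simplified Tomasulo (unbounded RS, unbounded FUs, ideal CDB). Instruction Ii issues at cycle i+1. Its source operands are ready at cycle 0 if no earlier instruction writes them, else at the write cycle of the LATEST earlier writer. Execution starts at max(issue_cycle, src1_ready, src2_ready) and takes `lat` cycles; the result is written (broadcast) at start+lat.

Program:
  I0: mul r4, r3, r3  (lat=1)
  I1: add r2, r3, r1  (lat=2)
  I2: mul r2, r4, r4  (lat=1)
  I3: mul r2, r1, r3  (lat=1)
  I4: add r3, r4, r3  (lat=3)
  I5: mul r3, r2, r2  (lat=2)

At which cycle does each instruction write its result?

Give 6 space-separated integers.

Answer: 2 4 4 5 8 8

Derivation:
I0 mul r4: issue@1 deps=(None,None) exec_start@1 write@2
I1 add r2: issue@2 deps=(None,None) exec_start@2 write@4
I2 mul r2: issue@3 deps=(0,0) exec_start@3 write@4
I3 mul r2: issue@4 deps=(None,None) exec_start@4 write@5
I4 add r3: issue@5 deps=(0,None) exec_start@5 write@8
I5 mul r3: issue@6 deps=(3,3) exec_start@6 write@8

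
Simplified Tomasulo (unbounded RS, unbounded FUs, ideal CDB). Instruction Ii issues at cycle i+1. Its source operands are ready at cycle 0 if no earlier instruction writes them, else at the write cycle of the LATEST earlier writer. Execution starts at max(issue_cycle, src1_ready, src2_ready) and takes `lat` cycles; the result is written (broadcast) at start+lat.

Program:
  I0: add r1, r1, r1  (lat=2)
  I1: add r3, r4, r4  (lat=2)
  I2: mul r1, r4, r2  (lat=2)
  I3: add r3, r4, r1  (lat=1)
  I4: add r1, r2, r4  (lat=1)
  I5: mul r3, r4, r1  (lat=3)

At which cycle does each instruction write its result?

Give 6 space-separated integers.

I0 add r1: issue@1 deps=(None,None) exec_start@1 write@3
I1 add r3: issue@2 deps=(None,None) exec_start@2 write@4
I2 mul r1: issue@3 deps=(None,None) exec_start@3 write@5
I3 add r3: issue@4 deps=(None,2) exec_start@5 write@6
I4 add r1: issue@5 deps=(None,None) exec_start@5 write@6
I5 mul r3: issue@6 deps=(None,4) exec_start@6 write@9

Answer: 3 4 5 6 6 9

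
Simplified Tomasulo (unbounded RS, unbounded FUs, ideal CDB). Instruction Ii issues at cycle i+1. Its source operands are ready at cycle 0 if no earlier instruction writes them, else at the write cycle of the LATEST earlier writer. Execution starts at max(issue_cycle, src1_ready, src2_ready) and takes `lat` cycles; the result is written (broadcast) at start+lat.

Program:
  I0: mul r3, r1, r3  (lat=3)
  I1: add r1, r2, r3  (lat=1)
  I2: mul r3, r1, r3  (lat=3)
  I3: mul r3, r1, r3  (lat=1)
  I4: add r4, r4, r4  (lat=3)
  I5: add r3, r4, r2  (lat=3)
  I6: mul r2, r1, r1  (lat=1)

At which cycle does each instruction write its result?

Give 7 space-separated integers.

Answer: 4 5 8 9 8 11 8

Derivation:
I0 mul r3: issue@1 deps=(None,None) exec_start@1 write@4
I1 add r1: issue@2 deps=(None,0) exec_start@4 write@5
I2 mul r3: issue@3 deps=(1,0) exec_start@5 write@8
I3 mul r3: issue@4 deps=(1,2) exec_start@8 write@9
I4 add r4: issue@5 deps=(None,None) exec_start@5 write@8
I5 add r3: issue@6 deps=(4,None) exec_start@8 write@11
I6 mul r2: issue@7 deps=(1,1) exec_start@7 write@8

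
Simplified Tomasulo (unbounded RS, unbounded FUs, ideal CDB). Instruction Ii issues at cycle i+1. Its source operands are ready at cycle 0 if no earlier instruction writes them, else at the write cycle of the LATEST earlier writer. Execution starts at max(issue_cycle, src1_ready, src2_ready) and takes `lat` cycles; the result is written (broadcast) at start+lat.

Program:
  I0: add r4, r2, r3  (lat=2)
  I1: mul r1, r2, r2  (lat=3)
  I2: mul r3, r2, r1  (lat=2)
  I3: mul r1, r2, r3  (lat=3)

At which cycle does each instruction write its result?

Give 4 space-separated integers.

Answer: 3 5 7 10

Derivation:
I0 add r4: issue@1 deps=(None,None) exec_start@1 write@3
I1 mul r1: issue@2 deps=(None,None) exec_start@2 write@5
I2 mul r3: issue@3 deps=(None,1) exec_start@5 write@7
I3 mul r1: issue@4 deps=(None,2) exec_start@7 write@10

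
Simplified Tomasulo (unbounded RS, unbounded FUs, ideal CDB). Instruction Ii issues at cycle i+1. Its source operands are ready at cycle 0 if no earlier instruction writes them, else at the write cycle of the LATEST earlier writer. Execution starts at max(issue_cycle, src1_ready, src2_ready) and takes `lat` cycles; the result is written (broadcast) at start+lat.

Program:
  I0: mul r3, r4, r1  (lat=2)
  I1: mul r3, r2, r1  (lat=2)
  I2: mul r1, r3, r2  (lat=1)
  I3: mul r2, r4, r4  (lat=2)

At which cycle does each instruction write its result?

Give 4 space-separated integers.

Answer: 3 4 5 6

Derivation:
I0 mul r3: issue@1 deps=(None,None) exec_start@1 write@3
I1 mul r3: issue@2 deps=(None,None) exec_start@2 write@4
I2 mul r1: issue@3 deps=(1,None) exec_start@4 write@5
I3 mul r2: issue@4 deps=(None,None) exec_start@4 write@6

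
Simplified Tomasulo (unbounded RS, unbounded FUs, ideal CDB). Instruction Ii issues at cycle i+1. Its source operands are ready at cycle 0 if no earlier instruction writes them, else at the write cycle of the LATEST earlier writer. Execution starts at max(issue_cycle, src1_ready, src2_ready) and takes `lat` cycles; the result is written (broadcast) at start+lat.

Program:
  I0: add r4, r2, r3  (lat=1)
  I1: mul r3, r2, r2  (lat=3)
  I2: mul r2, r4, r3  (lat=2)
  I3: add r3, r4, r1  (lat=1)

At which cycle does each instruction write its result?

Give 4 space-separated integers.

Answer: 2 5 7 5

Derivation:
I0 add r4: issue@1 deps=(None,None) exec_start@1 write@2
I1 mul r3: issue@2 deps=(None,None) exec_start@2 write@5
I2 mul r2: issue@3 deps=(0,1) exec_start@5 write@7
I3 add r3: issue@4 deps=(0,None) exec_start@4 write@5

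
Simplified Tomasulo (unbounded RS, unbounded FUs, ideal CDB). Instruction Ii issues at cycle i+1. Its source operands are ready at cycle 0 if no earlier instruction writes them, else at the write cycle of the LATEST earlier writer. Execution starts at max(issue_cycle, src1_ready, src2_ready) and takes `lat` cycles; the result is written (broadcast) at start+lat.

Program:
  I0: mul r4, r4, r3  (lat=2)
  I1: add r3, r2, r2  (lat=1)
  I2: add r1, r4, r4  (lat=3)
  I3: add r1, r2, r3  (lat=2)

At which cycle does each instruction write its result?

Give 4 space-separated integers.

Answer: 3 3 6 6

Derivation:
I0 mul r4: issue@1 deps=(None,None) exec_start@1 write@3
I1 add r3: issue@2 deps=(None,None) exec_start@2 write@3
I2 add r1: issue@3 deps=(0,0) exec_start@3 write@6
I3 add r1: issue@4 deps=(None,1) exec_start@4 write@6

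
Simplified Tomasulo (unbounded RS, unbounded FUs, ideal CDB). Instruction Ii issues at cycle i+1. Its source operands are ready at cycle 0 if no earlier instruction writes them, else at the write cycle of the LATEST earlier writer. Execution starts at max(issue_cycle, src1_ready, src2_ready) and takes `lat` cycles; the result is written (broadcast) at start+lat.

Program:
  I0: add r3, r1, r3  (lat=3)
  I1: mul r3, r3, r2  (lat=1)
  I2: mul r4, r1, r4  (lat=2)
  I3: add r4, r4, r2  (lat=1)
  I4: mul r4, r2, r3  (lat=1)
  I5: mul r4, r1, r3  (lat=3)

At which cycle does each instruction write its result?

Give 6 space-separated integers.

Answer: 4 5 5 6 6 9

Derivation:
I0 add r3: issue@1 deps=(None,None) exec_start@1 write@4
I1 mul r3: issue@2 deps=(0,None) exec_start@4 write@5
I2 mul r4: issue@3 deps=(None,None) exec_start@3 write@5
I3 add r4: issue@4 deps=(2,None) exec_start@5 write@6
I4 mul r4: issue@5 deps=(None,1) exec_start@5 write@6
I5 mul r4: issue@6 deps=(None,1) exec_start@6 write@9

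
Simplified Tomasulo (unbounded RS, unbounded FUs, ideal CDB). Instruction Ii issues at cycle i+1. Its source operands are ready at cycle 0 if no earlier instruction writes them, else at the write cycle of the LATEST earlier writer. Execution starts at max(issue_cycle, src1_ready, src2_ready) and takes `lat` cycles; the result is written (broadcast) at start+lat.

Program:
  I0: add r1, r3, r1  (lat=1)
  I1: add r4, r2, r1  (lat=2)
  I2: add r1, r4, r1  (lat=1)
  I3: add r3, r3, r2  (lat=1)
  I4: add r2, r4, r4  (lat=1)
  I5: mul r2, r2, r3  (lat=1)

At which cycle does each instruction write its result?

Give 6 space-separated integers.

I0 add r1: issue@1 deps=(None,None) exec_start@1 write@2
I1 add r4: issue@2 deps=(None,0) exec_start@2 write@4
I2 add r1: issue@3 deps=(1,0) exec_start@4 write@5
I3 add r3: issue@4 deps=(None,None) exec_start@4 write@5
I4 add r2: issue@5 deps=(1,1) exec_start@5 write@6
I5 mul r2: issue@6 deps=(4,3) exec_start@6 write@7

Answer: 2 4 5 5 6 7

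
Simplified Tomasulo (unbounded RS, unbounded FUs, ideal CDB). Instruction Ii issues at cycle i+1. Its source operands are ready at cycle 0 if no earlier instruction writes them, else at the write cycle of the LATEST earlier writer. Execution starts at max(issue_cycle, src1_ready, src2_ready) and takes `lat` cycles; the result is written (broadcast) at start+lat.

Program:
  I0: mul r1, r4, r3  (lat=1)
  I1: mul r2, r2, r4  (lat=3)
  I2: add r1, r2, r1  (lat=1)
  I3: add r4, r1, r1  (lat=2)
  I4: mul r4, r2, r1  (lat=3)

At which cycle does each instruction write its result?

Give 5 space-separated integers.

I0 mul r1: issue@1 deps=(None,None) exec_start@1 write@2
I1 mul r2: issue@2 deps=(None,None) exec_start@2 write@5
I2 add r1: issue@3 deps=(1,0) exec_start@5 write@6
I3 add r4: issue@4 deps=(2,2) exec_start@6 write@8
I4 mul r4: issue@5 deps=(1,2) exec_start@6 write@9

Answer: 2 5 6 8 9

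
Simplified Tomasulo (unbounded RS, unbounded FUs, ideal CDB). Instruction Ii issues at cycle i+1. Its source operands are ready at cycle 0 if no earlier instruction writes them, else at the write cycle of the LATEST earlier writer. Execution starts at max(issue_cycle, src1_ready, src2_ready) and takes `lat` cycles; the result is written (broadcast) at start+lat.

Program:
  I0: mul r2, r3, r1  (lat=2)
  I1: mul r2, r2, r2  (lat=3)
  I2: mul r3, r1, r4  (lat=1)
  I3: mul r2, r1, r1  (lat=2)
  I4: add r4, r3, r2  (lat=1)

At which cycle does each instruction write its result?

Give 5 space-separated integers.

Answer: 3 6 4 6 7

Derivation:
I0 mul r2: issue@1 deps=(None,None) exec_start@1 write@3
I1 mul r2: issue@2 deps=(0,0) exec_start@3 write@6
I2 mul r3: issue@3 deps=(None,None) exec_start@3 write@4
I3 mul r2: issue@4 deps=(None,None) exec_start@4 write@6
I4 add r4: issue@5 deps=(2,3) exec_start@6 write@7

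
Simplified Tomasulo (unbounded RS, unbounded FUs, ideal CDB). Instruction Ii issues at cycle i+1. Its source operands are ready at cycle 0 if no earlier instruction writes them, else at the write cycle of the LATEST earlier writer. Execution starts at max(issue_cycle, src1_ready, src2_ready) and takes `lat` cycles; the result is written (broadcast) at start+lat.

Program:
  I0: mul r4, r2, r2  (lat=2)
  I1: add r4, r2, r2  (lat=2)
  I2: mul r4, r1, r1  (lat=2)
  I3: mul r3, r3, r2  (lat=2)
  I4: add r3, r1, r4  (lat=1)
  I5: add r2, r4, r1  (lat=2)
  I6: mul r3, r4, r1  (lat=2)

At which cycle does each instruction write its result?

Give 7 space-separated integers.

I0 mul r4: issue@1 deps=(None,None) exec_start@1 write@3
I1 add r4: issue@2 deps=(None,None) exec_start@2 write@4
I2 mul r4: issue@3 deps=(None,None) exec_start@3 write@5
I3 mul r3: issue@4 deps=(None,None) exec_start@4 write@6
I4 add r3: issue@5 deps=(None,2) exec_start@5 write@6
I5 add r2: issue@6 deps=(2,None) exec_start@6 write@8
I6 mul r3: issue@7 deps=(2,None) exec_start@7 write@9

Answer: 3 4 5 6 6 8 9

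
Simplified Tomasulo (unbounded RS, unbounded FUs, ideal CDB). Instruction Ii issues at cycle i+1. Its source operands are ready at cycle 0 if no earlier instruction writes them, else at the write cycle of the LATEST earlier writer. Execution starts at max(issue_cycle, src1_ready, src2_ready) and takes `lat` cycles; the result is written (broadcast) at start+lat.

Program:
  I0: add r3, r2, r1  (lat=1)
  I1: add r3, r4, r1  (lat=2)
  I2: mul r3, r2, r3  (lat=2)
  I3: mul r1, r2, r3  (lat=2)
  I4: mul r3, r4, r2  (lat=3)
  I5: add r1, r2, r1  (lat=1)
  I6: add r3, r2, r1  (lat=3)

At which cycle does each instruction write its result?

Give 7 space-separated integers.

I0 add r3: issue@1 deps=(None,None) exec_start@1 write@2
I1 add r3: issue@2 deps=(None,None) exec_start@2 write@4
I2 mul r3: issue@3 deps=(None,1) exec_start@4 write@6
I3 mul r1: issue@4 deps=(None,2) exec_start@6 write@8
I4 mul r3: issue@5 deps=(None,None) exec_start@5 write@8
I5 add r1: issue@6 deps=(None,3) exec_start@8 write@9
I6 add r3: issue@7 deps=(None,5) exec_start@9 write@12

Answer: 2 4 6 8 8 9 12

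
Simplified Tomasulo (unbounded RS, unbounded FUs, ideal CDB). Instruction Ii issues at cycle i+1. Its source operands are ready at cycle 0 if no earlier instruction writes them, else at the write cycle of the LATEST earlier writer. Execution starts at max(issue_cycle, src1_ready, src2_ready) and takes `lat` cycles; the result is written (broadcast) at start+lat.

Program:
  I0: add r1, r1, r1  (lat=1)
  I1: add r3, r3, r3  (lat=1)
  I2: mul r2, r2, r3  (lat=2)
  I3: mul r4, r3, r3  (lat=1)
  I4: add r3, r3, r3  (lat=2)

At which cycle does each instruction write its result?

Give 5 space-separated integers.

I0 add r1: issue@1 deps=(None,None) exec_start@1 write@2
I1 add r3: issue@2 deps=(None,None) exec_start@2 write@3
I2 mul r2: issue@3 deps=(None,1) exec_start@3 write@5
I3 mul r4: issue@4 deps=(1,1) exec_start@4 write@5
I4 add r3: issue@5 deps=(1,1) exec_start@5 write@7

Answer: 2 3 5 5 7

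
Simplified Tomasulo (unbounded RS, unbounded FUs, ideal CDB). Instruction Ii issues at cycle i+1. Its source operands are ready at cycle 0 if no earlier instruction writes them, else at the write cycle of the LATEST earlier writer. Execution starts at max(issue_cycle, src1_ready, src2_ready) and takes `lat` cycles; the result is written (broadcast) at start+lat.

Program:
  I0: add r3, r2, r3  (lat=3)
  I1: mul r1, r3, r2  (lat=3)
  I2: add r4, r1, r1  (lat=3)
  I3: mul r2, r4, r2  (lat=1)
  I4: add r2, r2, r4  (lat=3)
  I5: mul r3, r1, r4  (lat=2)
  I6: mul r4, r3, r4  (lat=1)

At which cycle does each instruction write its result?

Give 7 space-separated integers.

I0 add r3: issue@1 deps=(None,None) exec_start@1 write@4
I1 mul r1: issue@2 deps=(0,None) exec_start@4 write@7
I2 add r4: issue@3 deps=(1,1) exec_start@7 write@10
I3 mul r2: issue@4 deps=(2,None) exec_start@10 write@11
I4 add r2: issue@5 deps=(3,2) exec_start@11 write@14
I5 mul r3: issue@6 deps=(1,2) exec_start@10 write@12
I6 mul r4: issue@7 deps=(5,2) exec_start@12 write@13

Answer: 4 7 10 11 14 12 13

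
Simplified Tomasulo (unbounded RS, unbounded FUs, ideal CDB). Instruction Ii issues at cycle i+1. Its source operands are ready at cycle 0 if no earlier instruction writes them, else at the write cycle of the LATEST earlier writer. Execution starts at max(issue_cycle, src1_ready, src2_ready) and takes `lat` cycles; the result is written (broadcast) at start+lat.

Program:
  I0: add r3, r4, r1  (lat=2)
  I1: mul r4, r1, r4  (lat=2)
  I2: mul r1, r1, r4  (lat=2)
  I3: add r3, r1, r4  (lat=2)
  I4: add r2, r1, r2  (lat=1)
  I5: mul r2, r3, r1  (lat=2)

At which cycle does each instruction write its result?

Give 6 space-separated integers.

I0 add r3: issue@1 deps=(None,None) exec_start@1 write@3
I1 mul r4: issue@2 deps=(None,None) exec_start@2 write@4
I2 mul r1: issue@3 deps=(None,1) exec_start@4 write@6
I3 add r3: issue@4 deps=(2,1) exec_start@6 write@8
I4 add r2: issue@5 deps=(2,None) exec_start@6 write@7
I5 mul r2: issue@6 deps=(3,2) exec_start@8 write@10

Answer: 3 4 6 8 7 10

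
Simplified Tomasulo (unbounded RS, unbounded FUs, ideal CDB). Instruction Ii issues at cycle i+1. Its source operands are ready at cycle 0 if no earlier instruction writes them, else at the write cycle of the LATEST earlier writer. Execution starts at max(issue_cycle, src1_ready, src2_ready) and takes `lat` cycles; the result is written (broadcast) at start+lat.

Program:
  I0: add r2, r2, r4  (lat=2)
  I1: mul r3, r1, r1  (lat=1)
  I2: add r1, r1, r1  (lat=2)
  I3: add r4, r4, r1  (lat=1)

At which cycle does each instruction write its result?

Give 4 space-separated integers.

I0 add r2: issue@1 deps=(None,None) exec_start@1 write@3
I1 mul r3: issue@2 deps=(None,None) exec_start@2 write@3
I2 add r1: issue@3 deps=(None,None) exec_start@3 write@5
I3 add r4: issue@4 deps=(None,2) exec_start@5 write@6

Answer: 3 3 5 6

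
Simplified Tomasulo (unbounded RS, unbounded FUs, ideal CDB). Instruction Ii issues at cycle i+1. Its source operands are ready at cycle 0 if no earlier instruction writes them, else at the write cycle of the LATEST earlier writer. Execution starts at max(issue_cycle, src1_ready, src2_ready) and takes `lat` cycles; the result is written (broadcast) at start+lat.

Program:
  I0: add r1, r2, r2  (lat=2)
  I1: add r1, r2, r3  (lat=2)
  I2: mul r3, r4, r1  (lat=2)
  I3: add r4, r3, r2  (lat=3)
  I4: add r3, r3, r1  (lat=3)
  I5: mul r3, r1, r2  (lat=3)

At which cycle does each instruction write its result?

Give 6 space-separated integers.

Answer: 3 4 6 9 9 9

Derivation:
I0 add r1: issue@1 deps=(None,None) exec_start@1 write@3
I1 add r1: issue@2 deps=(None,None) exec_start@2 write@4
I2 mul r3: issue@3 deps=(None,1) exec_start@4 write@6
I3 add r4: issue@4 deps=(2,None) exec_start@6 write@9
I4 add r3: issue@5 deps=(2,1) exec_start@6 write@9
I5 mul r3: issue@6 deps=(1,None) exec_start@6 write@9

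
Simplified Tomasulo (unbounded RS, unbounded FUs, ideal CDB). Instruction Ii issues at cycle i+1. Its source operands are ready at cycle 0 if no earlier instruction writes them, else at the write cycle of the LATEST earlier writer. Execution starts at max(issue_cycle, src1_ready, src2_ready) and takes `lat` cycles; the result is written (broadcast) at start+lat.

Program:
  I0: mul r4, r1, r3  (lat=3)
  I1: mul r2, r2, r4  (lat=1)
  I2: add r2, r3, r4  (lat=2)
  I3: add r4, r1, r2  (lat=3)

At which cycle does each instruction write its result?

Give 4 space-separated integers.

Answer: 4 5 6 9

Derivation:
I0 mul r4: issue@1 deps=(None,None) exec_start@1 write@4
I1 mul r2: issue@2 deps=(None,0) exec_start@4 write@5
I2 add r2: issue@3 deps=(None,0) exec_start@4 write@6
I3 add r4: issue@4 deps=(None,2) exec_start@6 write@9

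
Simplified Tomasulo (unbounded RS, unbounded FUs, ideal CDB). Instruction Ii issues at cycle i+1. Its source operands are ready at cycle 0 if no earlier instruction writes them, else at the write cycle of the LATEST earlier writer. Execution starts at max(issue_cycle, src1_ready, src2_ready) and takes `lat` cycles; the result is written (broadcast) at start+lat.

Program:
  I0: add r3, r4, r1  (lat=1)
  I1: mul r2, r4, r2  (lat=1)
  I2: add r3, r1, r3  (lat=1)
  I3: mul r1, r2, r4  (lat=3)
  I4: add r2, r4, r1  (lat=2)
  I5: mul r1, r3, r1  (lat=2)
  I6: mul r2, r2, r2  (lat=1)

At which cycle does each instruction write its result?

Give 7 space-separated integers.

Answer: 2 3 4 7 9 9 10

Derivation:
I0 add r3: issue@1 deps=(None,None) exec_start@1 write@2
I1 mul r2: issue@2 deps=(None,None) exec_start@2 write@3
I2 add r3: issue@3 deps=(None,0) exec_start@3 write@4
I3 mul r1: issue@4 deps=(1,None) exec_start@4 write@7
I4 add r2: issue@5 deps=(None,3) exec_start@7 write@9
I5 mul r1: issue@6 deps=(2,3) exec_start@7 write@9
I6 mul r2: issue@7 deps=(4,4) exec_start@9 write@10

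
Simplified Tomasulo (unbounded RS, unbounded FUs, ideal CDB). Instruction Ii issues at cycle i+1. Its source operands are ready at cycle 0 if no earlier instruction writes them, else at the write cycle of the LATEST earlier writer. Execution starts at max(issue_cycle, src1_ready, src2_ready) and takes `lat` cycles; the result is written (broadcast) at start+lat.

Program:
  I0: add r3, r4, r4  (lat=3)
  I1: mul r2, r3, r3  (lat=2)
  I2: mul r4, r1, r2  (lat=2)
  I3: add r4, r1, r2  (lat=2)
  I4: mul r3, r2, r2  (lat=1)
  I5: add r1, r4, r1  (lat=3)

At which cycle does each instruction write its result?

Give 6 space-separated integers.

Answer: 4 6 8 8 7 11

Derivation:
I0 add r3: issue@1 deps=(None,None) exec_start@1 write@4
I1 mul r2: issue@2 deps=(0,0) exec_start@4 write@6
I2 mul r4: issue@3 deps=(None,1) exec_start@6 write@8
I3 add r4: issue@4 deps=(None,1) exec_start@6 write@8
I4 mul r3: issue@5 deps=(1,1) exec_start@6 write@7
I5 add r1: issue@6 deps=(3,None) exec_start@8 write@11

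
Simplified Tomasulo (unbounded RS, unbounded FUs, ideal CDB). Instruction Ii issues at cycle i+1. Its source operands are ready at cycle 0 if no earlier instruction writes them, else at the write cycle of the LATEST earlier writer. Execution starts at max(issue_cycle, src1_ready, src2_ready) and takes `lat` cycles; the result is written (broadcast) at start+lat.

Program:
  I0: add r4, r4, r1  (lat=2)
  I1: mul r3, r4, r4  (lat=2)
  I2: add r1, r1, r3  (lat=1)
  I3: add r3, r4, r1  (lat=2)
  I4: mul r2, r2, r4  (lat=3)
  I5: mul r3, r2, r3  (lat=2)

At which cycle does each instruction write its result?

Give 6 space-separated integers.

I0 add r4: issue@1 deps=(None,None) exec_start@1 write@3
I1 mul r3: issue@2 deps=(0,0) exec_start@3 write@5
I2 add r1: issue@3 deps=(None,1) exec_start@5 write@6
I3 add r3: issue@4 deps=(0,2) exec_start@6 write@8
I4 mul r2: issue@5 deps=(None,0) exec_start@5 write@8
I5 mul r3: issue@6 deps=(4,3) exec_start@8 write@10

Answer: 3 5 6 8 8 10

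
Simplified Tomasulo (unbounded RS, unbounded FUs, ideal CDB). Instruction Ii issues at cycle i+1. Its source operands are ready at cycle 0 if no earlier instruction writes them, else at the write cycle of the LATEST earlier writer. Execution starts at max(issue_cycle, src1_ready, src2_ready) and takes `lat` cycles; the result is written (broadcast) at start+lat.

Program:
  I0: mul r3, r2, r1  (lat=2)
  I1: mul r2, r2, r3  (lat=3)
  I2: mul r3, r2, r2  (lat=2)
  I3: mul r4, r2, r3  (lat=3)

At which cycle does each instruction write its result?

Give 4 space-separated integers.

I0 mul r3: issue@1 deps=(None,None) exec_start@1 write@3
I1 mul r2: issue@2 deps=(None,0) exec_start@3 write@6
I2 mul r3: issue@3 deps=(1,1) exec_start@6 write@8
I3 mul r4: issue@4 deps=(1,2) exec_start@8 write@11

Answer: 3 6 8 11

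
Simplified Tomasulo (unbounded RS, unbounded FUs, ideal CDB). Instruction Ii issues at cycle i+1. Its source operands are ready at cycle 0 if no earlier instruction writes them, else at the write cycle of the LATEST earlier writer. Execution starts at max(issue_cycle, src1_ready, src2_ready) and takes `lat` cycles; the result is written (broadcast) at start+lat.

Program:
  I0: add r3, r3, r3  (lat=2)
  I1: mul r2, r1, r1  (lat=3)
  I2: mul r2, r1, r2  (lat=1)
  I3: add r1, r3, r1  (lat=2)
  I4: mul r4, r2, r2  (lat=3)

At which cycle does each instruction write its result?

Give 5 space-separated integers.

Answer: 3 5 6 6 9

Derivation:
I0 add r3: issue@1 deps=(None,None) exec_start@1 write@3
I1 mul r2: issue@2 deps=(None,None) exec_start@2 write@5
I2 mul r2: issue@3 deps=(None,1) exec_start@5 write@6
I3 add r1: issue@4 deps=(0,None) exec_start@4 write@6
I4 mul r4: issue@5 deps=(2,2) exec_start@6 write@9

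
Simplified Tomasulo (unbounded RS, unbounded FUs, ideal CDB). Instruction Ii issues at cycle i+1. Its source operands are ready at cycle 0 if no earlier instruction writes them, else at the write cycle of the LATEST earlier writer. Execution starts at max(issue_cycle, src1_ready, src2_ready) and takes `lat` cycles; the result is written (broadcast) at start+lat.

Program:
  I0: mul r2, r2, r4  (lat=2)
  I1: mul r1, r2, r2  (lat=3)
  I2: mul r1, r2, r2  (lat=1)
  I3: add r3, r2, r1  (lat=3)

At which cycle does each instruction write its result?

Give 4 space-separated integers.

Answer: 3 6 4 7

Derivation:
I0 mul r2: issue@1 deps=(None,None) exec_start@1 write@3
I1 mul r1: issue@2 deps=(0,0) exec_start@3 write@6
I2 mul r1: issue@3 deps=(0,0) exec_start@3 write@4
I3 add r3: issue@4 deps=(0,2) exec_start@4 write@7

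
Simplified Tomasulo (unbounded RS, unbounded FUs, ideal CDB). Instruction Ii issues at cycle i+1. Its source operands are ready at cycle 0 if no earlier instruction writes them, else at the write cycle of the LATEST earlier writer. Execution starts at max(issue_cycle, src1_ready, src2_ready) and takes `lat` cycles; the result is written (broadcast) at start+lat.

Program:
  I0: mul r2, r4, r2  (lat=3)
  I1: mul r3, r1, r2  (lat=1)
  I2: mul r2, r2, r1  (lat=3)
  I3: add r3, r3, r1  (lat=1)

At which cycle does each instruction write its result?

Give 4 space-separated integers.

I0 mul r2: issue@1 deps=(None,None) exec_start@1 write@4
I1 mul r3: issue@2 deps=(None,0) exec_start@4 write@5
I2 mul r2: issue@3 deps=(0,None) exec_start@4 write@7
I3 add r3: issue@4 deps=(1,None) exec_start@5 write@6

Answer: 4 5 7 6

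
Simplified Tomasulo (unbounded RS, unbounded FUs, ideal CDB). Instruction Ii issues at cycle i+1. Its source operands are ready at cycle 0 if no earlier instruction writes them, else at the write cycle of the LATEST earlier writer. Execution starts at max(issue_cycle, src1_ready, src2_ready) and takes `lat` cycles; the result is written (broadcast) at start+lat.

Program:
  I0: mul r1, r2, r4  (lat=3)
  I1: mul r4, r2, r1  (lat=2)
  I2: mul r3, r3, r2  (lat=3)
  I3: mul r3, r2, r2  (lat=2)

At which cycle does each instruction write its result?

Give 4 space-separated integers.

I0 mul r1: issue@1 deps=(None,None) exec_start@1 write@4
I1 mul r4: issue@2 deps=(None,0) exec_start@4 write@6
I2 mul r3: issue@3 deps=(None,None) exec_start@3 write@6
I3 mul r3: issue@4 deps=(None,None) exec_start@4 write@6

Answer: 4 6 6 6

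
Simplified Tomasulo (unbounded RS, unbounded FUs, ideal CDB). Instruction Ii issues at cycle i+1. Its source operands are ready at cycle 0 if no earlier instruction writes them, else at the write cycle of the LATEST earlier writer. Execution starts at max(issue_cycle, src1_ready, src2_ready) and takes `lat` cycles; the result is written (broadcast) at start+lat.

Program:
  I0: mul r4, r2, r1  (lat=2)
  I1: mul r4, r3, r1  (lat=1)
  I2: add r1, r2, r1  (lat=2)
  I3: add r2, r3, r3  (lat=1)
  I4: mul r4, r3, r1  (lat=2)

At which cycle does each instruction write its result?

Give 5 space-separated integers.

Answer: 3 3 5 5 7

Derivation:
I0 mul r4: issue@1 deps=(None,None) exec_start@1 write@3
I1 mul r4: issue@2 deps=(None,None) exec_start@2 write@3
I2 add r1: issue@3 deps=(None,None) exec_start@3 write@5
I3 add r2: issue@4 deps=(None,None) exec_start@4 write@5
I4 mul r4: issue@5 deps=(None,2) exec_start@5 write@7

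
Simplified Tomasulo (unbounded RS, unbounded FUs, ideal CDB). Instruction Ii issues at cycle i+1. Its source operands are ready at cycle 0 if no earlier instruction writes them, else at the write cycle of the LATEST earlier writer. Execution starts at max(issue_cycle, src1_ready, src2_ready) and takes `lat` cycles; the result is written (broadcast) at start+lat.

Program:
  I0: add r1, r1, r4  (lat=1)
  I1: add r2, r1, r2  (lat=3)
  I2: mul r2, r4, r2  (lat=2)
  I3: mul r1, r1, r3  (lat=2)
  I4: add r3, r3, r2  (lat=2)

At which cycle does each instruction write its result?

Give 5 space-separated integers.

I0 add r1: issue@1 deps=(None,None) exec_start@1 write@2
I1 add r2: issue@2 deps=(0,None) exec_start@2 write@5
I2 mul r2: issue@3 deps=(None,1) exec_start@5 write@7
I3 mul r1: issue@4 deps=(0,None) exec_start@4 write@6
I4 add r3: issue@5 deps=(None,2) exec_start@7 write@9

Answer: 2 5 7 6 9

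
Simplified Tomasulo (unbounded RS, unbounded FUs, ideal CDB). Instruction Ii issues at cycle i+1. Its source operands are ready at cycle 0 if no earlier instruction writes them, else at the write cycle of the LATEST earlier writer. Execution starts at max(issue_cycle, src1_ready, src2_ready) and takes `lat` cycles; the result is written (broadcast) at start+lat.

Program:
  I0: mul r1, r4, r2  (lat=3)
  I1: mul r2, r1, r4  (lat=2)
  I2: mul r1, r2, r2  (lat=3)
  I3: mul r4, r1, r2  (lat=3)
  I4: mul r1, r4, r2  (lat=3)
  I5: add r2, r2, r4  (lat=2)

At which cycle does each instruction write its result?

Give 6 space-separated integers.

I0 mul r1: issue@1 deps=(None,None) exec_start@1 write@4
I1 mul r2: issue@2 deps=(0,None) exec_start@4 write@6
I2 mul r1: issue@3 deps=(1,1) exec_start@6 write@9
I3 mul r4: issue@4 deps=(2,1) exec_start@9 write@12
I4 mul r1: issue@5 deps=(3,1) exec_start@12 write@15
I5 add r2: issue@6 deps=(1,3) exec_start@12 write@14

Answer: 4 6 9 12 15 14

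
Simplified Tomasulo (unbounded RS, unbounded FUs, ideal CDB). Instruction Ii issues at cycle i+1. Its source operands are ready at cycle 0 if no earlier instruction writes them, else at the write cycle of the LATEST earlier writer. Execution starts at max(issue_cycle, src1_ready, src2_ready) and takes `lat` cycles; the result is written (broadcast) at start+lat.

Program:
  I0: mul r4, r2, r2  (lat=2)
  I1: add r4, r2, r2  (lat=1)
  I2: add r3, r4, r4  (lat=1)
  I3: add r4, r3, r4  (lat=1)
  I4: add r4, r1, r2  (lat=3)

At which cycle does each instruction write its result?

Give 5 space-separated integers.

Answer: 3 3 4 5 8

Derivation:
I0 mul r4: issue@1 deps=(None,None) exec_start@1 write@3
I1 add r4: issue@2 deps=(None,None) exec_start@2 write@3
I2 add r3: issue@3 deps=(1,1) exec_start@3 write@4
I3 add r4: issue@4 deps=(2,1) exec_start@4 write@5
I4 add r4: issue@5 deps=(None,None) exec_start@5 write@8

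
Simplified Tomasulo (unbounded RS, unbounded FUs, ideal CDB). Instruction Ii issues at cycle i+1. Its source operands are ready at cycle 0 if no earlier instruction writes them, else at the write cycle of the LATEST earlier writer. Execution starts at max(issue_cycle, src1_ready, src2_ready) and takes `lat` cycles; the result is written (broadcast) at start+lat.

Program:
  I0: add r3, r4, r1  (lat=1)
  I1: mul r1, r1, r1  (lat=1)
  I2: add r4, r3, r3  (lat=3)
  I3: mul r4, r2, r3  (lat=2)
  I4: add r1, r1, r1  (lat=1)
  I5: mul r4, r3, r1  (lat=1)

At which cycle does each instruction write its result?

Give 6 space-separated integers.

Answer: 2 3 6 6 6 7

Derivation:
I0 add r3: issue@1 deps=(None,None) exec_start@1 write@2
I1 mul r1: issue@2 deps=(None,None) exec_start@2 write@3
I2 add r4: issue@3 deps=(0,0) exec_start@3 write@6
I3 mul r4: issue@4 deps=(None,0) exec_start@4 write@6
I4 add r1: issue@5 deps=(1,1) exec_start@5 write@6
I5 mul r4: issue@6 deps=(0,4) exec_start@6 write@7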